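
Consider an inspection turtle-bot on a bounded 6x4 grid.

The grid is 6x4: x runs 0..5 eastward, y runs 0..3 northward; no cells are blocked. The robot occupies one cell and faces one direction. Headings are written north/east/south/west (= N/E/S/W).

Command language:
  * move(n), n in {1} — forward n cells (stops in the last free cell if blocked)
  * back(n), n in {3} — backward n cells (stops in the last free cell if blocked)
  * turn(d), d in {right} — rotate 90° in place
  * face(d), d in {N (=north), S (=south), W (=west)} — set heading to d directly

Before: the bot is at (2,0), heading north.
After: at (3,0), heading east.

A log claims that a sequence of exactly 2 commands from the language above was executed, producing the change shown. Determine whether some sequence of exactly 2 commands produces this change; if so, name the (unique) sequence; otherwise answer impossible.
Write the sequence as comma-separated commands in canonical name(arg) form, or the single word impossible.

turn(right), move(1)

key: order matters: swapping turn(right) and move(1) lands elsewhere
start: at (2,0), heading north
t=1 turn(right) ⇒ at (2,0), heading east
t=2 move(1) ⇒ at (3,0), heading east
no rival 2-sequence matches.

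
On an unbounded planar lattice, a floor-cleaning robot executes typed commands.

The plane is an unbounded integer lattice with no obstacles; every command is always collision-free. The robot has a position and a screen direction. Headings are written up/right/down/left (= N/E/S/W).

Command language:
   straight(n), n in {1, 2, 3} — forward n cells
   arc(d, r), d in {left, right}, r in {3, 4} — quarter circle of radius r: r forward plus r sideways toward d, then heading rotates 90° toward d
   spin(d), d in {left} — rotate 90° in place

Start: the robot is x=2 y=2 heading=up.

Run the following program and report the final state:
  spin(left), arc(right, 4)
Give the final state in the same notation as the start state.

begin: x=2 y=2 heading=up
1. spin(left) → x=2 y=2 heading=left
2. arc(right, 4) → x=-2 y=6 heading=up

x=-2 y=6 heading=up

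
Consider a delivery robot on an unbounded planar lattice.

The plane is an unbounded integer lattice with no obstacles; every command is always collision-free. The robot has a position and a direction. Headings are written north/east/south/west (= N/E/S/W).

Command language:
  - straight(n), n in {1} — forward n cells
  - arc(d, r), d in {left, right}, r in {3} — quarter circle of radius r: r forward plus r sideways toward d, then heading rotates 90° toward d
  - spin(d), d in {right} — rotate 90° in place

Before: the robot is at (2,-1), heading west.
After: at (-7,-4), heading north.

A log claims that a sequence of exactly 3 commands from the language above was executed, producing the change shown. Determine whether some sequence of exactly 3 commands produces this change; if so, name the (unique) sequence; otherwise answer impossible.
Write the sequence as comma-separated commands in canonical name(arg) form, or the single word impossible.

arc(left, 3), arc(right, 3), arc(right, 3)

key: position moved to (-7,-4) AND the heading swung to N — translation plus rotation needed
t0: at (2,-1), heading west
1. arc(left, 3) → at (-1,-4), heading south
2. arc(right, 3) → at (-4,-7), heading west
3. arc(right, 3) → at (-7,-4), heading north
no rival 3-sequence matches.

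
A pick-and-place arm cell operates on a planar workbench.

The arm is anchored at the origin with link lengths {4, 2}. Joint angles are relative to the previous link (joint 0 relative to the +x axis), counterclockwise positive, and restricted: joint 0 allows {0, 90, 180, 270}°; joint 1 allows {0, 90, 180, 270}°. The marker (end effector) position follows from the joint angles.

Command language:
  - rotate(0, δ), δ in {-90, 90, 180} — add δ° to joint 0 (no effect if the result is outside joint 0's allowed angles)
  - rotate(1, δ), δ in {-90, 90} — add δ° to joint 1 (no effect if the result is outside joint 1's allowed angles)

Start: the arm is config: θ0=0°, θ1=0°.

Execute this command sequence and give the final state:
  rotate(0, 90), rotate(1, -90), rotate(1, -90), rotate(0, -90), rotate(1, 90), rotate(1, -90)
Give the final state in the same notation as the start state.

start: config: θ0=0°, θ1=0°
[1] after rotate(0, 90): config: θ0=90°, θ1=0°
[2] after rotate(1, -90): config: θ0=90°, θ1=270°
[3] after rotate(1, -90): config: θ0=90°, θ1=180°
[4] after rotate(0, -90): config: θ0=0°, θ1=180°
[5] after rotate(1, 90): config: θ0=0°, θ1=270°
[6] after rotate(1, -90): config: θ0=0°, θ1=180°

config: θ0=0°, θ1=180°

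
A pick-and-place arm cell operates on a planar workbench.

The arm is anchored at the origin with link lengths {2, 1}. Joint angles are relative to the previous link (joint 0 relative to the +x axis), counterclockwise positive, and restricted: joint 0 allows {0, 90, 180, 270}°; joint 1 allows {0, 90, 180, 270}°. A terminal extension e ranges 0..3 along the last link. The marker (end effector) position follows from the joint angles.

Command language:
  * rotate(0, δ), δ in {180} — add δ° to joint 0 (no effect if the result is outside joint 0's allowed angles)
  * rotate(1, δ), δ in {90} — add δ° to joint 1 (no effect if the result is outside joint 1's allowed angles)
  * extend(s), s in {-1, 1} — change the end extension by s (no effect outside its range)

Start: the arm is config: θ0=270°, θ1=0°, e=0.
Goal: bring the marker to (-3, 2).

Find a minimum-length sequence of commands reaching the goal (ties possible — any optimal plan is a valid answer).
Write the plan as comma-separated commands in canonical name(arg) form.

extend(1), extend(1), rotate(1, 90), rotate(0, 180)

start: config: θ0=270°, θ1=0°, e=0
step 1 (extend(1)): config: θ0=270°, θ1=0°, e=1
step 2 (extend(1)): config: θ0=270°, θ1=0°, e=2
step 3 (rotate(1, 90)): config: θ0=270°, θ1=90°, e=2
step 4 (rotate(0, 180)): config: θ0=90°, θ1=90°, e=2
nothing shorter than 4 reaches the goal.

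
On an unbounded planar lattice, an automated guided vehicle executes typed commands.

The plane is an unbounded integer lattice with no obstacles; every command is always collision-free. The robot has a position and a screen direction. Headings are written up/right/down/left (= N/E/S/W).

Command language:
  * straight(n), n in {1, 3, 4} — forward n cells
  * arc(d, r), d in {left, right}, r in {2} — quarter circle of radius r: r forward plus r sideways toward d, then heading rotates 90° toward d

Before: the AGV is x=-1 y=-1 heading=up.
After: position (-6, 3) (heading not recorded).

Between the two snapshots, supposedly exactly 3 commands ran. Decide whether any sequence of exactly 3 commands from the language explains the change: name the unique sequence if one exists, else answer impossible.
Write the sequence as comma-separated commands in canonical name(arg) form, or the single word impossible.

key: running arc(right, 2) before arc(left, 2) would end elsewhere — order is forced
start: x=-1 y=-1 heading=up
[1] after arc(left, 2): x=-3 y=1 heading=left
[2] after straight(1): x=-4 y=1 heading=left
[3] after arc(right, 2): x=-6 y=3 heading=up
no rival 3-sequence matches.

arc(left, 2), straight(1), arc(right, 2)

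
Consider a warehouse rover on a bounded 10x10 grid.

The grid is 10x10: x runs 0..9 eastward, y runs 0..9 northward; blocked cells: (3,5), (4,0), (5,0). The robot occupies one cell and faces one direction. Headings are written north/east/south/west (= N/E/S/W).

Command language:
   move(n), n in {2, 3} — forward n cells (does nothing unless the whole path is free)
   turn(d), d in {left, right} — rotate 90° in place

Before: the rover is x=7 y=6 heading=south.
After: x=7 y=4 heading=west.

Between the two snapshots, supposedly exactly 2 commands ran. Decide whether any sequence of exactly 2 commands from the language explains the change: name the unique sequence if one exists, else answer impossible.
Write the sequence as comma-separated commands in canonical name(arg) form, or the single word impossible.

move(2), turn(right)

key: running turn(right) before move(2) would end elsewhere — order is forced
from: x=7 y=6 heading=south
1. move(2) → x=7 y=4 heading=south
2. turn(right) → x=7 y=4 heading=west
uniquely the one of 16 2-step routes that fits.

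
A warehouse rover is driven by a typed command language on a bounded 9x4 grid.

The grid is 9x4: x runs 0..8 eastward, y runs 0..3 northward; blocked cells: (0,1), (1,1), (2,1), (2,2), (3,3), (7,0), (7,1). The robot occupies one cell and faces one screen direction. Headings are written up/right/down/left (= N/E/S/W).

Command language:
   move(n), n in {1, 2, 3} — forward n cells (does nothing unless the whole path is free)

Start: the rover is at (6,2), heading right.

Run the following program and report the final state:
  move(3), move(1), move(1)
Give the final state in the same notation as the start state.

at (8,2), heading right

start: at (6,2), heading right
t=1 move(3) ⇒ at (6,2), heading right
t=2 move(1) ⇒ at (7,2), heading right
t=3 move(1) ⇒ at (8,2), heading right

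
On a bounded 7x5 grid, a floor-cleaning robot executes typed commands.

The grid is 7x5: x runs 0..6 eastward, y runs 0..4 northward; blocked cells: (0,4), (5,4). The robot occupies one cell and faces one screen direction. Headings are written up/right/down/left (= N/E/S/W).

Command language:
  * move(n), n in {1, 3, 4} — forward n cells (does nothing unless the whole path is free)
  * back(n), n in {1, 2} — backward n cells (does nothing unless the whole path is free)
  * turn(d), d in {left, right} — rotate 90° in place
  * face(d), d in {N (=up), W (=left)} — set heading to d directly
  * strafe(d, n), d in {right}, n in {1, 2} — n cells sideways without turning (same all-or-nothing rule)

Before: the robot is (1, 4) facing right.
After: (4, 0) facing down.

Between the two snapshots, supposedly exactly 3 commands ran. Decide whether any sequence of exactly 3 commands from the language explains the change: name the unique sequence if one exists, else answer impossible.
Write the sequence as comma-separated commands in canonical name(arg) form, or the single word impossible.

key: running move(4) before move(3) would end elsewhere — order is forced
from: (1, 4) facing right
step 1 (move(3)): (4, 4) facing right
step 2 (turn(right)): (4, 4) facing down
step 3 (move(4)): (4, 0) facing down
uniquely the one of 1331 3-step routes that fits.

move(3), turn(right), move(4)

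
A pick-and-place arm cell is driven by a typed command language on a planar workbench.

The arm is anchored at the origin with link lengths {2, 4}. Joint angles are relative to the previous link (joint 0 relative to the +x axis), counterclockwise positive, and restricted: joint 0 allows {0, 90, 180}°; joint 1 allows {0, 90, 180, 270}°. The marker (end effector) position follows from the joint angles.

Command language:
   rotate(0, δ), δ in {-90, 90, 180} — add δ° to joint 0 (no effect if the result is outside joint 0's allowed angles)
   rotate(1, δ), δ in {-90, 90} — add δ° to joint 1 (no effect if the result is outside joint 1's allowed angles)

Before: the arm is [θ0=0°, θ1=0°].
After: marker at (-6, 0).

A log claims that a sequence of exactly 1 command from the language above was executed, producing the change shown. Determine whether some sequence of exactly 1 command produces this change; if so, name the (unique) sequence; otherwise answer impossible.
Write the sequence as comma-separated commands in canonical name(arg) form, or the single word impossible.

start: [θ0=0°, θ1=0°]
[1] after rotate(0, 180): [θ0=180°, θ1=0°]
no rival 1-sequence matches.

rotate(0, 180)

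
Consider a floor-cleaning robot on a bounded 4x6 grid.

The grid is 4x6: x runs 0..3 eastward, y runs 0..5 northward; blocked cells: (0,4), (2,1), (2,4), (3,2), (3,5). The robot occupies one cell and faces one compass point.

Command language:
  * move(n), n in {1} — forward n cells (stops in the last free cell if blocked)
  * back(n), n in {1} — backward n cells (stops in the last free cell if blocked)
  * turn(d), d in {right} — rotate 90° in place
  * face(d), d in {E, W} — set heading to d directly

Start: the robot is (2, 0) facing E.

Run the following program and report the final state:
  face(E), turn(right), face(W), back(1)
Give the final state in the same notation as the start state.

(3, 0) facing W

initial: (2, 0) facing E
t=1 face(E) ⇒ (2, 0) facing E
t=2 turn(right) ⇒ (2, 0) facing S
t=3 face(W) ⇒ (2, 0) facing W
t=4 back(1) ⇒ (3, 0) facing W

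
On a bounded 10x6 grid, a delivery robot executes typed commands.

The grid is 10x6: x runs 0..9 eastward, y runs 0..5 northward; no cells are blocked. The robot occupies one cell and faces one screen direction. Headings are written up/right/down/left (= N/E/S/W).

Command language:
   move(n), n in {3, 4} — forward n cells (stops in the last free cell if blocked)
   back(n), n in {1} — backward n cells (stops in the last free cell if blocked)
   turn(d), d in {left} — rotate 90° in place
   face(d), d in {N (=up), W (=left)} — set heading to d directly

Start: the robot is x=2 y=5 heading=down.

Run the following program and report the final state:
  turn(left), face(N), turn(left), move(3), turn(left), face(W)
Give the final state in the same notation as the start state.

x=0 y=5 heading=left

t0: x=2 y=5 heading=down
step 1 (turn(left)): x=2 y=5 heading=right
step 2 (face(N)): x=2 y=5 heading=up
step 3 (turn(left)): x=2 y=5 heading=left
step 4 (move(3)): x=0 y=5 heading=left
step 5 (turn(left)): x=0 y=5 heading=down
step 6 (face(W)): x=0 y=5 heading=left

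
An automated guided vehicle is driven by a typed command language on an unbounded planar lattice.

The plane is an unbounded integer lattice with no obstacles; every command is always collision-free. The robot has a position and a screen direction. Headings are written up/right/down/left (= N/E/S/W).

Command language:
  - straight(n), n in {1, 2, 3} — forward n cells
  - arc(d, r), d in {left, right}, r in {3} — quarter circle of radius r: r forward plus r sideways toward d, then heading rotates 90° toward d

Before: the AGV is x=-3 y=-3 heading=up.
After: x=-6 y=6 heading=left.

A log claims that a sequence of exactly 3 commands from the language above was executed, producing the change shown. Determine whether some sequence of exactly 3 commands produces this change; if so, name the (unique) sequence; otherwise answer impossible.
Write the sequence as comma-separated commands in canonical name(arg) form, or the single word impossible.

straight(3), straight(3), arc(left, 3)

key: cell and facing (now W) both changed — the 3 commands mix motion and turning
initial: x=-3 y=-3 heading=up
step 1 (straight(3)): x=-3 y=0 heading=up
step 2 (straight(3)): x=-3 y=3 heading=up
step 3 (arc(left, 3)): x=-6 y=6 heading=left
no rival 3-sequence matches.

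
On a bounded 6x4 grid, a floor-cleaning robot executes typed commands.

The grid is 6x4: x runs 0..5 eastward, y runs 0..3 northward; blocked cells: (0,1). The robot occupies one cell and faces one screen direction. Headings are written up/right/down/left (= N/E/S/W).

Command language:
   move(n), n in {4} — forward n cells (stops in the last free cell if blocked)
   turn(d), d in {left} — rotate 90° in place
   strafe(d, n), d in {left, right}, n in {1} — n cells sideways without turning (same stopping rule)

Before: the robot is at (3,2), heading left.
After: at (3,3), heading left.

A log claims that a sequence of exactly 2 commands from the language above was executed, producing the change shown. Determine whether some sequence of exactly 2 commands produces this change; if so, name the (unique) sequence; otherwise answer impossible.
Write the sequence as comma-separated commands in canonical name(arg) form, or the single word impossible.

strafe(right, 1), strafe(right, 1)

key: the second strafe(right, 1) runs into the grid edge before its full distance
start: at (3,2), heading left
[1] after strafe(right, 1): at (3,3), heading left
[2] after strafe(right, 1): at (3,3), heading left
no other 2-command option fits: unique.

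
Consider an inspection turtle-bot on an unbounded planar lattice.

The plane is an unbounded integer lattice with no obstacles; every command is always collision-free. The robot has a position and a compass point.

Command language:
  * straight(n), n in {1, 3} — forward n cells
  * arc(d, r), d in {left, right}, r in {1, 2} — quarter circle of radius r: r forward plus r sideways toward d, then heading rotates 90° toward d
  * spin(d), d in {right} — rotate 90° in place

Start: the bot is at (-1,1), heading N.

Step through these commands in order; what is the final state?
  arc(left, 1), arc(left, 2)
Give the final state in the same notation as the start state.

begin: at (-1,1), heading N
1. arc(left, 1) → at (-2,2), heading W
2. arc(left, 2) → at (-4,0), heading S

at (-4,0), heading S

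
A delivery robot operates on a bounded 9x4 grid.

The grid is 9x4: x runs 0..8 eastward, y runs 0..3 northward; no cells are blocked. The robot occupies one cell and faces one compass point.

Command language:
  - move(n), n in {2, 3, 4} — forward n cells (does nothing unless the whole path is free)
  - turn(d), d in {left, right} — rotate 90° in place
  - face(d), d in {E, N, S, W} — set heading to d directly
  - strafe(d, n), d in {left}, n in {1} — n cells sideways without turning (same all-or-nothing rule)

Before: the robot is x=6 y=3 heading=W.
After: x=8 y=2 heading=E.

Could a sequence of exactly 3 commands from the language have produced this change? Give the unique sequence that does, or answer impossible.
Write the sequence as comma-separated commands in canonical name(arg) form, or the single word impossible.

key: running move(2) before strafe(left, 1) would end elsewhere — order is forced
start: x=6 y=3 heading=W
[1] after strafe(left, 1): x=6 y=2 heading=W
[2] after face(E): x=6 y=2 heading=E
[3] after move(2): x=8 y=2 heading=E
no rival 3-sequence matches.

strafe(left, 1), face(E), move(2)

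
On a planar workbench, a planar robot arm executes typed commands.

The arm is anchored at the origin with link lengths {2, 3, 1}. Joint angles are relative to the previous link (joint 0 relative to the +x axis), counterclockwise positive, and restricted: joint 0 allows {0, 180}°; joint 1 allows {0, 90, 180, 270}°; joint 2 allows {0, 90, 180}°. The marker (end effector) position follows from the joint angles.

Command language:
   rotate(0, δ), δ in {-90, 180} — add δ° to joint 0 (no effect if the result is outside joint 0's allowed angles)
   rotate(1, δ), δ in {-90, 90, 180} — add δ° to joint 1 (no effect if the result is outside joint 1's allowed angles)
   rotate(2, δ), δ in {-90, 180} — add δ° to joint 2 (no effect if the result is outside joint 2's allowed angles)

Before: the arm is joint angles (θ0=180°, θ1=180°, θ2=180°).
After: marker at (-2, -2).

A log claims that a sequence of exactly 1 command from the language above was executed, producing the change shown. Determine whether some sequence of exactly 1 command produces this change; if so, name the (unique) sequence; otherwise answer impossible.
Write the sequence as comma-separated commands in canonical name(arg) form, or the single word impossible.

t0: joint angles (θ0=180°, θ1=180°, θ2=180°)
step 1 (rotate(1, -90)): joint angles (θ0=180°, θ1=90°, θ2=180°)
all 7 alternatives checked — unique.

rotate(1, -90)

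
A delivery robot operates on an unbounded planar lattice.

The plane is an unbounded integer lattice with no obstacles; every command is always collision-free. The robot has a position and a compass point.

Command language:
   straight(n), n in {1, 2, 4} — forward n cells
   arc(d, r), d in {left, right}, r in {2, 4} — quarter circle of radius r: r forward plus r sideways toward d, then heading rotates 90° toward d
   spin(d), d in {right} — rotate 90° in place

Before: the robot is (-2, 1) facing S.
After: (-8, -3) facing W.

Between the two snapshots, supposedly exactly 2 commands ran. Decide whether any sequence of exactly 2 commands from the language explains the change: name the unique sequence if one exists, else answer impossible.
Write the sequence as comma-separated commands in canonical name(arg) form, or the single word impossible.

key: running straight(2) before arc(right, 4) would end elsewhere — order is forced
begin: (-2, 1) facing S
1. arc(right, 4) → (-6, -3) facing W
2. straight(2) → (-8, -3) facing W
all 64 alternatives checked — unique.

arc(right, 4), straight(2)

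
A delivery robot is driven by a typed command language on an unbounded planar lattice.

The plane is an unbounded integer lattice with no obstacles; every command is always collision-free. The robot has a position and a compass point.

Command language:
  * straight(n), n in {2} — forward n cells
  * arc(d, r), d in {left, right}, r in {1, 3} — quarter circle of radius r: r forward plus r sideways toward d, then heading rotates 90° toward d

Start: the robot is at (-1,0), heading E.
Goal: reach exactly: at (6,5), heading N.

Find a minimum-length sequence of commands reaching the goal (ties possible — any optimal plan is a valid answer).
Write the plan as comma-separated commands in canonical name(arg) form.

t0: at (-1,0), heading E
step 1 (arc(left, 1)): at (0,1), heading N
step 2 (arc(right, 3)): at (3,4), heading E
step 3 (straight(2)): at (5,4), heading E
step 4 (arc(left, 1)): at (6,5), heading N
no 3-step plan works, so 4 is optimal.

arc(left, 1), arc(right, 3), straight(2), arc(left, 1)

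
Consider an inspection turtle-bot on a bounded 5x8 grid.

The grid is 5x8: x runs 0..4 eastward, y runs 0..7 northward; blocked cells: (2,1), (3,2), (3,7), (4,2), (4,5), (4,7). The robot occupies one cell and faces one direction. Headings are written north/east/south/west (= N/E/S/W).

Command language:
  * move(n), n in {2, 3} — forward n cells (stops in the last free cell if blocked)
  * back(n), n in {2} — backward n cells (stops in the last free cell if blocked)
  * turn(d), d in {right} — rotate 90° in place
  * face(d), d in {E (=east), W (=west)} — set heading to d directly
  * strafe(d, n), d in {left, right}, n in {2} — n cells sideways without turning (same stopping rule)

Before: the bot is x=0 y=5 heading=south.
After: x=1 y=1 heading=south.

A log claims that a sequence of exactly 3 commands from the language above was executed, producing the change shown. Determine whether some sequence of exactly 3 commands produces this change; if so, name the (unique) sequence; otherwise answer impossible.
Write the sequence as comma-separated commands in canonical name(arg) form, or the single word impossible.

key: strafe(left, 2) is stopped early by the blocked cell at (2,1)
from: x=0 y=5 heading=south
1. move(2) → x=0 y=3 heading=south
2. move(2) → x=0 y=1 heading=south
3. strafe(left, 2) → x=1 y=1 heading=south
no other 3-command option fits: unique.

move(2), move(2), strafe(left, 2)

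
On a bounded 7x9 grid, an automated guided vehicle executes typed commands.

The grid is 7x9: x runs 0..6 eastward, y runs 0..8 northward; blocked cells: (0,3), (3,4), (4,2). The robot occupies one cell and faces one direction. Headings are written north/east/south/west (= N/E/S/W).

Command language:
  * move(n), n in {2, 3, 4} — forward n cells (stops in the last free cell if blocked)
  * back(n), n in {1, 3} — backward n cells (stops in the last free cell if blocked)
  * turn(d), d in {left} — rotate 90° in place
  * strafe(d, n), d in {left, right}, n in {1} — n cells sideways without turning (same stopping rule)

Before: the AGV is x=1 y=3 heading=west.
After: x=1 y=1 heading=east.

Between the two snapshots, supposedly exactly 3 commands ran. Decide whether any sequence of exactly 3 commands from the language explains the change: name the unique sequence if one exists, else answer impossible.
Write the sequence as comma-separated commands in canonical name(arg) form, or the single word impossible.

turn(left), move(2), turn(left)

key: cell and facing (now E) both changed — the 3 commands mix motion and turning
t0: x=1 y=3 heading=west
t=1 turn(left) ⇒ x=1 y=3 heading=south
t=2 move(2) ⇒ x=1 y=1 heading=south
t=3 turn(left) ⇒ x=1 y=1 heading=east
all 512 alternatives checked — unique.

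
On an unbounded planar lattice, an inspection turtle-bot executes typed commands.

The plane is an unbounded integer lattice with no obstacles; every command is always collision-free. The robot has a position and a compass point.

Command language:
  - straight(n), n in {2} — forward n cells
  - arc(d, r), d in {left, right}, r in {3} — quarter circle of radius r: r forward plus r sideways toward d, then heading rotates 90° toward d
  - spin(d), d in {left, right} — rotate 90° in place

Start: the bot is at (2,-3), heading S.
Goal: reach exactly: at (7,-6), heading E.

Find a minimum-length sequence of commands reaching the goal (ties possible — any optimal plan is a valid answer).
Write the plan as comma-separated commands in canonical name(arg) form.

arc(left, 3), straight(2)

from: at (2,-3), heading S
1. arc(left, 3) → at (5,-6), heading E
2. straight(2) → at (7,-6), heading E
minimal: 2 command(s), checked below 2.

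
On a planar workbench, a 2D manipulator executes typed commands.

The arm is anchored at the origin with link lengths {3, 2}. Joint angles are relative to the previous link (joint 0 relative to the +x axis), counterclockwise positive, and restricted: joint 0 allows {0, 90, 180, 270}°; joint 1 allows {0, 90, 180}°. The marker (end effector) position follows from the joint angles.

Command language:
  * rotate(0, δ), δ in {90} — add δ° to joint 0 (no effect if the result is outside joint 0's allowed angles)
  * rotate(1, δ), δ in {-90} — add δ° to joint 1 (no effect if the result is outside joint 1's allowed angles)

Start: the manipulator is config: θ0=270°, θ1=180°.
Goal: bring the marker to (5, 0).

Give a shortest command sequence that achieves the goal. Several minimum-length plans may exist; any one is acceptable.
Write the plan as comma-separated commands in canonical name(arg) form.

begin: config: θ0=270°, θ1=180°
[1] after rotate(1, -90): config: θ0=270°, θ1=90°
[2] after rotate(1, -90): config: θ0=270°, θ1=0°
[3] after rotate(0, 90): config: θ0=0°, θ1=0°
nothing shorter than 3 reaches the goal.

rotate(1, -90), rotate(1, -90), rotate(0, 90)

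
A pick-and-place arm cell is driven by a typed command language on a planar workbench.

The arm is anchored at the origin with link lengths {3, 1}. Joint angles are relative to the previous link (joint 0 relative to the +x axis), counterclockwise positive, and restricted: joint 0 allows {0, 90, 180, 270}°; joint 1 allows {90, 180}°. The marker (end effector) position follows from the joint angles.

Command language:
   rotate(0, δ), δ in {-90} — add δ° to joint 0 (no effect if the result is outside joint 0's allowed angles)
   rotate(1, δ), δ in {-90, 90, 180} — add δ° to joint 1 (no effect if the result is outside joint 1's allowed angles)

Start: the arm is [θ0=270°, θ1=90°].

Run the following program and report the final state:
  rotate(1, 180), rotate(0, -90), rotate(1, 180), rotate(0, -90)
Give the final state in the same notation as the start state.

[θ0=90°, θ1=90°]

start: [θ0=270°, θ1=90°]
1. rotate(1, 180) → [θ0=270°, θ1=90°]
2. rotate(0, -90) → [θ0=180°, θ1=90°]
3. rotate(1, 180) → [θ0=180°, θ1=90°]
4. rotate(0, -90) → [θ0=90°, θ1=90°]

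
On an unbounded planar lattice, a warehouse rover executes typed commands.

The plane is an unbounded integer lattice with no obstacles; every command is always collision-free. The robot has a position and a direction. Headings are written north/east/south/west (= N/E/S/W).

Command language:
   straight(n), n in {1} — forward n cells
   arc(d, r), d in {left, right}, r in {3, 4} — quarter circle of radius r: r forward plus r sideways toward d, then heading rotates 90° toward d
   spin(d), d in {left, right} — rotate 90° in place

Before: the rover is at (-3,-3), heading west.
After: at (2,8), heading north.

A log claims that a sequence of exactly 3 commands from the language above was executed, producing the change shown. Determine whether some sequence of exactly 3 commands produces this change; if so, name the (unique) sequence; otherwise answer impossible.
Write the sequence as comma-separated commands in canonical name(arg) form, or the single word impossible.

key: running arc(left, 4) before arc(right, 3) would end elsewhere — order is forced
from: at (-3,-3), heading west
1. arc(right, 3) → at (-6,0), heading north
2. arc(right, 4) → at (-2,4), heading east
3. arc(left, 4) → at (2,8), heading north
all 343 alternatives checked — unique.

arc(right, 3), arc(right, 4), arc(left, 4)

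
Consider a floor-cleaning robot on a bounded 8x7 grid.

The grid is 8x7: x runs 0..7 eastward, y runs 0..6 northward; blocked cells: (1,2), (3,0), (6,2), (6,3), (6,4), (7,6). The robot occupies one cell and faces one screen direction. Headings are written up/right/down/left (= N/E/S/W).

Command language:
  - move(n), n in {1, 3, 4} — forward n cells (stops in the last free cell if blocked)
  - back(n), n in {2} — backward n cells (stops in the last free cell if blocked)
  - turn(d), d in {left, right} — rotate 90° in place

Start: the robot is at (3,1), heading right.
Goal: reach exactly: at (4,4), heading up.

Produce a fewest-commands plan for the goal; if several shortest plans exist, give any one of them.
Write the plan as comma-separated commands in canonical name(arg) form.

move(1), turn(left), move(3)

t0: at (3,1), heading right
t=1 move(1) ⇒ at (4,1), heading right
t=2 turn(left) ⇒ at (4,1), heading up
t=3 move(3) ⇒ at (4,4), heading up
no 2-step plan works, so 3 is optimal.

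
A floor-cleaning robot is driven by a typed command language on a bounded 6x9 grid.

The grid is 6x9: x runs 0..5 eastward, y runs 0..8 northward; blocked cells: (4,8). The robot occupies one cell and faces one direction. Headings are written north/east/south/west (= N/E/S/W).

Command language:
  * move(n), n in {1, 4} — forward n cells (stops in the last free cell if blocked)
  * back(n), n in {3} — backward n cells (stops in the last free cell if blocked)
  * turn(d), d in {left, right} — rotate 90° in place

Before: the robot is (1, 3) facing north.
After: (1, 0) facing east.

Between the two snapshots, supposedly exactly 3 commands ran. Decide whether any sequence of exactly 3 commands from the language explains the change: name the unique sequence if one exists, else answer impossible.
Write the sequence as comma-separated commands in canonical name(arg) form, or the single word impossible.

back(3), back(3), turn(right)

key: the second back(3) runs into the grid edge before its full distance
start: (1, 3) facing north
1. back(3) → (1, 0) facing north
2. back(3) → (1, 0) facing north
3. turn(right) → (1, 0) facing east
uniquely the one of 125 3-step routes that fits.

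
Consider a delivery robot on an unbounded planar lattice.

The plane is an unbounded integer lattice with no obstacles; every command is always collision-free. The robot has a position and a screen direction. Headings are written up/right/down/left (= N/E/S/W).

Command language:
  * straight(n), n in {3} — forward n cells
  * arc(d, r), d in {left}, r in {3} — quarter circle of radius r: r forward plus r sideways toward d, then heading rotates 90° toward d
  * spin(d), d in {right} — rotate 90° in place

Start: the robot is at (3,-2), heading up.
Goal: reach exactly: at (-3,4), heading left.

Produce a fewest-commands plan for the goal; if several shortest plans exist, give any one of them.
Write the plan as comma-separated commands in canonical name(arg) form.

arc(left, 3), spin(right), arc(left, 3)

t0: at (3,-2), heading up
t=1 arc(left, 3) ⇒ at (0,1), heading left
t=2 spin(right) ⇒ at (0,1), heading up
t=3 arc(left, 3) ⇒ at (-3,4), heading left
nothing shorter than 3 reaches the goal.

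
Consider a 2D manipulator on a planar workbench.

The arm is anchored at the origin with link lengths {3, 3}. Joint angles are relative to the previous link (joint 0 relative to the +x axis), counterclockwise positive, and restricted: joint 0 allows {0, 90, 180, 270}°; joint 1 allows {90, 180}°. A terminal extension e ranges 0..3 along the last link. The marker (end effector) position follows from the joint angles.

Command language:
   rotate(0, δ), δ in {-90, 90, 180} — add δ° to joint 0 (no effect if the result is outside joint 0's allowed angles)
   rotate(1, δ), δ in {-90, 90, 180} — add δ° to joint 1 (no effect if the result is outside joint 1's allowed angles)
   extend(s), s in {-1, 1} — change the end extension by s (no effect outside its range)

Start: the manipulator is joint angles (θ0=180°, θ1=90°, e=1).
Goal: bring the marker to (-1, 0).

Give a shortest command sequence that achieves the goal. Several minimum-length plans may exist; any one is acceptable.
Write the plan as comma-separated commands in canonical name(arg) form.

from: joint angles (θ0=180°, θ1=90°, e=1)
[1] after rotate(1, 90): joint angles (θ0=180°, θ1=180°, e=1)
[2] after rotate(0, 180): joint angles (θ0=0°, θ1=180°, e=1)
shorter routes all fall short; 2 is best.

rotate(1, 90), rotate(0, 180)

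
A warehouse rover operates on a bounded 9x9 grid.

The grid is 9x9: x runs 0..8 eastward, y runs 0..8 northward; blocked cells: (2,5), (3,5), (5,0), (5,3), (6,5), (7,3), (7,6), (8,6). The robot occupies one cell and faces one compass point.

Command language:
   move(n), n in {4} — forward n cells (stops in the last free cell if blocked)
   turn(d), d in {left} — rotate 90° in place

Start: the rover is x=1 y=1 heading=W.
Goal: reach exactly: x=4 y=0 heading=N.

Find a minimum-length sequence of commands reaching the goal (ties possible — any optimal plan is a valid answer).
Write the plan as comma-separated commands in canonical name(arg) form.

from: x=1 y=1 heading=W
t=1 turn(left) ⇒ x=1 y=1 heading=S
t=2 move(4) ⇒ x=1 y=0 heading=S
t=3 turn(left) ⇒ x=1 y=0 heading=E
t=4 move(4) ⇒ x=4 y=0 heading=E
t=5 turn(left) ⇒ x=4 y=0 heading=N
no 4-step plan works, so 5 is optimal.

turn(left), move(4), turn(left), move(4), turn(left)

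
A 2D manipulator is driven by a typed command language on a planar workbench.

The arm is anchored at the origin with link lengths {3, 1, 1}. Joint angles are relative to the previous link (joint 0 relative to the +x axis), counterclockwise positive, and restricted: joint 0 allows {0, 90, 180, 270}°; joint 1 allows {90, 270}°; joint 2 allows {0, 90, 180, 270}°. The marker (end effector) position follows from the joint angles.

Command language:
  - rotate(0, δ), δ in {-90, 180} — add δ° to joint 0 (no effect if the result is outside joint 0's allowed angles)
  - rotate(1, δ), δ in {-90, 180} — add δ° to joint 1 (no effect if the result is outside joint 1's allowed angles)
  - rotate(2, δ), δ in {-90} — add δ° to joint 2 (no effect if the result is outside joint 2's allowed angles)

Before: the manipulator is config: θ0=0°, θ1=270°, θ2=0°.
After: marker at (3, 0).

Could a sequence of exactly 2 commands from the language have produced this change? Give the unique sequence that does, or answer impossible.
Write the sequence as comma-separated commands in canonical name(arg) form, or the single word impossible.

initial: config: θ0=0°, θ1=270°, θ2=0°
1. rotate(2, -90) → config: θ0=0°, θ1=270°, θ2=270°
2. rotate(2, -90) → config: θ0=0°, θ1=270°, θ2=180°
uniquely the one of 25 2-step routes that fits.

rotate(2, -90), rotate(2, -90)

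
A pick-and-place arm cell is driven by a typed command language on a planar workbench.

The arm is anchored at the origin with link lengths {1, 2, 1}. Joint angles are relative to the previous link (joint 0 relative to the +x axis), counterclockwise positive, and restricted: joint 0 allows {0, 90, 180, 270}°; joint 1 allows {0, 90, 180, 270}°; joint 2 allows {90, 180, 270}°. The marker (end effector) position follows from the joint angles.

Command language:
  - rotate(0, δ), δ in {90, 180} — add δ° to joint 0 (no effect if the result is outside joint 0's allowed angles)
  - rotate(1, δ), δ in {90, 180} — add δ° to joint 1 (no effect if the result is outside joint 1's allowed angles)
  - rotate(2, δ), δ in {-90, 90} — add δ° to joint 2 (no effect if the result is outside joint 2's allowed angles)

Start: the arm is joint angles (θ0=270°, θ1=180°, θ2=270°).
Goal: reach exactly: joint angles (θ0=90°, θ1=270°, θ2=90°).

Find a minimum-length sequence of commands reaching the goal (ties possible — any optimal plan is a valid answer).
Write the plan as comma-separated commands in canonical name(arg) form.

from: joint angles (θ0=270°, θ1=180°, θ2=270°)
[1] after rotate(1, 90): joint angles (θ0=270°, θ1=270°, θ2=270°)
[2] after rotate(0, 180): joint angles (θ0=90°, θ1=270°, θ2=270°)
[3] after rotate(2, -90): joint angles (θ0=90°, θ1=270°, θ2=180°)
[4] after rotate(2, -90): joint angles (θ0=90°, θ1=270°, θ2=90°)
minimal: 4 command(s), checked below 4.

rotate(1, 90), rotate(0, 180), rotate(2, -90), rotate(2, -90)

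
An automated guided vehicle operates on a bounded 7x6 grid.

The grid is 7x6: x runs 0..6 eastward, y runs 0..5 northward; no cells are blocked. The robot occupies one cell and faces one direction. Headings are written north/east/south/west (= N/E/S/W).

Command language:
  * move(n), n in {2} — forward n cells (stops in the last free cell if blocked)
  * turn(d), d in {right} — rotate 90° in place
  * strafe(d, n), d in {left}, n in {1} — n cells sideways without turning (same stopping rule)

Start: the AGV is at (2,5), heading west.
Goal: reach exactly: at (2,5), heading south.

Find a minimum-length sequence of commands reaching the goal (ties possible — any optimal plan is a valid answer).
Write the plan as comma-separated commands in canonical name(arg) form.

turn(right), turn(right), turn(right)

t0: at (2,5), heading west
step 1 (turn(right)): at (2,5), heading north
step 2 (turn(right)): at (2,5), heading east
step 3 (turn(right)): at (2,5), heading south
nothing shorter than 3 reaches the goal.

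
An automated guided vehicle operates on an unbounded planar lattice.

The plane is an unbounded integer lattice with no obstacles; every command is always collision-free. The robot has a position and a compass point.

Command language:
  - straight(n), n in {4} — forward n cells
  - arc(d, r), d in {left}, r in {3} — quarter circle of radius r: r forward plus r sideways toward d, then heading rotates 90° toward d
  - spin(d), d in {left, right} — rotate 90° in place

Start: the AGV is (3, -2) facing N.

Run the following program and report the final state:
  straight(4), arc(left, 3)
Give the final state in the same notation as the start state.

(0, 5) facing W

begin: (3, -2) facing N
step 1 (straight(4)): (3, 2) facing N
step 2 (arc(left, 3)): (0, 5) facing W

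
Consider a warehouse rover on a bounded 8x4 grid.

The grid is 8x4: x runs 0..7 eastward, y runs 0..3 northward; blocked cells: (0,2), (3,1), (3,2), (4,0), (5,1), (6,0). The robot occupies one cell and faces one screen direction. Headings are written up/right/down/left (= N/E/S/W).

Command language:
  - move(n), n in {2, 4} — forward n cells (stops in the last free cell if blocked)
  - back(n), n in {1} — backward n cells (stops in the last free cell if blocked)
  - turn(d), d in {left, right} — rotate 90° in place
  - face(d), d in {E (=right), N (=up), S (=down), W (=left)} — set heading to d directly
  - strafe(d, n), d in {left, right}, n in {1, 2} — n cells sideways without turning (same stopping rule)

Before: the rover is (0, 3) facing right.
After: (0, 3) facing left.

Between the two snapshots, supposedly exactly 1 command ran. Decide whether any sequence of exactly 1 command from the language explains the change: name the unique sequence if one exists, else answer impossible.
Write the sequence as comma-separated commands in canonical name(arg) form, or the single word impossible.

face(W)

key: (0,3) unchanged — the single command moves nothing
start: (0, 3) facing right
1. face(W) → (0, 3) facing left
all 13 alternatives checked — unique.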